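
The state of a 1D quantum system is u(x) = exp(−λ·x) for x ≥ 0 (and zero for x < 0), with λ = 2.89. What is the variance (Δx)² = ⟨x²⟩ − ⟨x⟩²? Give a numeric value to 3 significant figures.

0.0299

Compute ⟨x⟩ and ⟨x²⟩ separately, then (Δx)² = ⟨x²⟩ − ⟨x⟩².
Every integrand reduces to terms xʲ·e^(−2λx) on [0, ∞); use ∫₀^∞ xʲ·e^(−2λx) dx = j!/(2λ)^(j+1).
Normalization: ∫|u|² dx = 0.17301.
⟨x⟩ = 0.17301 and ⟨x²⟩ = 0.059865.
(Δx)² = 0.059865 − (0.17301)² = 0.029933.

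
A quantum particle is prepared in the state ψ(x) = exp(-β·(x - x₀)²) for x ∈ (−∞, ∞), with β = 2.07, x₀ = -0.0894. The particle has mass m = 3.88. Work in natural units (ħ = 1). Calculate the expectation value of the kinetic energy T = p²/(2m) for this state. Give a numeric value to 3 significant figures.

0.267

T = −(ħ²/2m) d²/dx², so ⟨T⟩ = −(ħ²/2m) ∫ ψ*·ψ'' dx / ∫|ψ|² dx; with m = 3.88.
Gaussian moments (u = x − x₀): ∫u^(2j)·e^(−2βu²) du = (2j−1)!!/(4β)^j · √(π/(2β)), odd powers integrate to 0; here √(π/(2β)) = 0.87111. Derivatives: d/dx e^(−βu²) = −2βu·e^(−βu²), d²/dx² e^(−βu²) = (4β²u² − 2β)·e^(−βu²).
State is unnormalized: ∫|ψ|² dx = 0.87111, and ∫ψ*·(−ħ²/2m · ψ'') dx = 0.23237, so ⟨T⟩ = 0.23237 / 0.87111.
⟨T⟩ = 0.26675.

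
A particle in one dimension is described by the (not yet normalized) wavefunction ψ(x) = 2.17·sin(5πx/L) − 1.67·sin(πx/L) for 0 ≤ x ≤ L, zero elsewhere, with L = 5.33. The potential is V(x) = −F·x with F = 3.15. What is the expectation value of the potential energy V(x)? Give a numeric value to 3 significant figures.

-8.39

⟨V⟩ = ∫ V(x)·|ψ|² dx / ∫|ψ|² dx.
On 0 ≤ x ≤ L (j ≠ l): ∫sin²(jπx/L) dx = L/2, ∫sin(jπx/L)·sin(lπx/L) dx = 0; diagonal moments ∫x·sin²(jπx/L) dx = L²/4, ∫x²·sin²(jπx/L) dx = L³·(1/6 − 1/(4j²π²)); cross terms ∫x·sin(jπx/L)·sin(lπx/L) dx = 0 for j + l even and −4jlL²/(π²(j² − l²)²) for j + l odd, ∫x²·sin(jπx/L)·sin(lπx/L) dx = (−1)^(j+l)·4jlL³/(π²(j² − l²)²); higher powers the same way via product-to-sum and parts.
State is unnormalized: ∫|ψ|² dx = 19.982, and ∫ψ*·V(x)·ψ dx = -167.74, so ⟨V⟩ = -167.74 / 19.982.
⟨V⟩ = -8.3948.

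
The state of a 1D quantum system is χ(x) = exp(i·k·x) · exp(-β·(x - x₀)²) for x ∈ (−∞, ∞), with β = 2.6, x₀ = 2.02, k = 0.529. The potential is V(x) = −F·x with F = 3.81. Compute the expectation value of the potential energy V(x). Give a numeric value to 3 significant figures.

⟨V⟩ = ∫ V(x)·|χ|² dx / ∫|χ|² dx.
Gaussian moments (u = x − x₀): ∫u^(2j)·e^(−2βu²) du = (2j−1)!!/(4β)^j · √(π/(2β)), odd powers integrate to 0; here √(π/(2β)) = 0.77727.
State is unnormalized: ∫|χ|² dx = 0.77727, and ∫χ*·V(x)·χ dx = -5.9820, so ⟨V⟩ = -5.9820 / 0.77727.
⟨V⟩ = -7.6962.

-7.70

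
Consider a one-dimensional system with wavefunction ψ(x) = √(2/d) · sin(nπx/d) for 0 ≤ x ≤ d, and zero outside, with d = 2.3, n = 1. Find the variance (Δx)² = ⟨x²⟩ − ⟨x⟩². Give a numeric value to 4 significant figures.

0.1728

Compute ⟨x⟩ and ⟨x²⟩ separately, then (Δx)² = ⟨x²⟩ − ⟨x⟩².
With sin²θ = (1 − cos2θ)/2 on 0 ≤ x ≤ d: ∫sin²(nπx/d) dx = d/2, ∫x·sin²(nπx/d) dx = d²/4, ∫x²·sin²(nπx/d) dx = d³·(1/6 − 1/(4n²π²)); higher powers xᵏ the same way, integrating xᵏ·cos(2nπx/d) by parts.
⟨x⟩ = 1.1500 and ⟨x²⟩ = 1.4953.
(Δx)² = 1.4953 − (1.1500)² = 0.17284.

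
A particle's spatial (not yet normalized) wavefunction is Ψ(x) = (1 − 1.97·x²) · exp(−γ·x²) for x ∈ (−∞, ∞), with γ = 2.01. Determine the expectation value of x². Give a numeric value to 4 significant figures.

⟨x²⟩ = ∫ x²·|Ψ|² dx / ∫|Ψ|² dx (integrals over the domain).
Expand each integrand as polynomial × e^(−2γx²) and use ∫x^(2j)·e^(−2γx²) dx = (2j−1)!!/(4γ)^j · √(π/(2γ)), odd powers → 0; here √(π/(2γ)) = 0.88402.
State is unnormalized: ∫|Ψ|² dx = 0.61003, and ∫Ψ*·x²·Ψ dx = 0.047325, so ⟨x²⟩ = 0.047325 / 0.61003.
⟨x²⟩ = 0.077578.

0.07758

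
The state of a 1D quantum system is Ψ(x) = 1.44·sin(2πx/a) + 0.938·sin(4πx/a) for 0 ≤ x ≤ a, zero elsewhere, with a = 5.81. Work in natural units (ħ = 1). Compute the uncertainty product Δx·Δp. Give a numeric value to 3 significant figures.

2.93

Δx = √(⟨x²⟩−⟨x⟩²), Δp = √(⟨p²⟩−⟨p⟩²).
On 0 ≤ x ≤ a (j ≠ l): ∫sin²(jπx/a) dx = a/2, ∫sin(jπx/a)·sin(lπx/a) dx = 0; diagonal moments ∫x·sin²(jπx/a) dx = a²/4, ∫x²·sin²(jπx/a) dx = a³·(1/6 − 1/(4j²π²)); cross terms ∫x·sin(jπx/a)·sin(lπx/a) dx = 0 for j + l even and −4jla²/(π²(j² − l²)²) for j + l odd, ∫x²·sin(jπx/a)·sin(lπx/a) dx = (−1)^(j+l)·4jla³/(π²(j² − l²)²); higher powers the same way via product-to-sum and parts. d²/dx² sin(jπx/a) = −(jπ/a)²·sin(jπx/a); on 0 ≤ x ≤ a, ∫sin²(jπx/a) dx = a/2 and ∫sin(jπx/a)·sin(lπx/a) dx = 0 for j ≠ l, so only diagonal terms survive in ∫|Ψ|² and ∫Ψ·Ψ″; ∫Ψ·Ψ′ dx = [Ψ²/2] between the walls = 0.
Normalization: ∫|Ψ|² dx = 8.5798.
⟨x⟩ = 2.9050, ⟨x²⟩ = 12.310 ⇒ Δx = 1.9676.
⟨p⟩ = 0.0000, ⟨p²⟩ = 2.2147 ⇒ Δp = 1.4882.
Δx·Δp = 2.9282.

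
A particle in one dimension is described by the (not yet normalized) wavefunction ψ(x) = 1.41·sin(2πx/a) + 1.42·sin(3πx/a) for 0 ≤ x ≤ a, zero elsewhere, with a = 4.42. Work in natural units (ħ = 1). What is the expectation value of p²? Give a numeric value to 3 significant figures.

p² ψ = −ħ² d²ψ/dx²; ⟨p²⟩ = −ħ² ∫ ψ*·ψ'' dx / ∫|ψ|² dx.
d²/dx² sin(jπx/a) = −(jπ/a)²·sin(jπx/a); on 0 ≤ x ≤ a, ∫sin²(jπx/a) dx = a/2 and ∫sin(jπx/a)·sin(lπx/a) dx = 0 for j ≠ l, so only diagonal terms survive in ∫|ψ|² and ∫ψ·ψ″; ∫ψ·ψ′ dx = [ψ²/2] between the walls = 0.
State is unnormalized: ∫|ψ|² dx = 8.8499, and ∫ψ*·(−ħ² ψ'') dx = 29.140, so ⟨p²⟩ = 29.140 / 8.8499.
⟨p²⟩ = 3.2927.

3.29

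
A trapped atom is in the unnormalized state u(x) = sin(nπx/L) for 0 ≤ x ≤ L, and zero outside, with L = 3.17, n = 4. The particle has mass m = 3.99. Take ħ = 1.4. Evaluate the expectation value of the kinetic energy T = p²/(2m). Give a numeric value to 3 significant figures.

3.86

T = −(ħ²/2m) d²/dx², so ⟨T⟩ = −(ħ²/2m) ∫ u*·u'' dx / ∫|u|² dx; with m = 3.99.
d/dx sin(nπx/L) = (nπ/L)·cos(nπx/L) and d²/dx² sin(nπx/L) = −(nπ/L)²·sin(nπx/L); on 0 ≤ x ≤ L, ∫sin²(nπx/L) dx = L/2 and ∫sin(nπx/L)·cos(nπx/L) dx = 0.
State is unnormalized: ∫|u|² dx = 1.5850, and ∫u*·(−ħ²/2m · u'') dx = 6.1176, so ⟨T⟩ = 6.1176 / 1.5850.
⟨T⟩ = 3.8597.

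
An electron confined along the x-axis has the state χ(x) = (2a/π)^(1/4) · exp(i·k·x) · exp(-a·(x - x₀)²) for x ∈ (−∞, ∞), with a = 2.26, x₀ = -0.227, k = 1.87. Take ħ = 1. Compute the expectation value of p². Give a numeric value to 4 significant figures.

p² χ = −ħ² d²χ/dx²; ⟨p²⟩ = −ħ² ∫ χ*·χ'' dx.
Gaussian moments (u = x − x₀): ∫u^(2j)·e^(−2au²) du = (2j−1)!!/(4a)^j · √(π/(2a)), odd powers integrate to 0; here √(π/(2a)) = 0.83369. Derivatives: χ′ = (ik − 2au)·χ, χ″ = ((ik − 2au)² − 2a)·χ; the odd-in-u pieces drop out.
⟨p²⟩ = 5.7569.

5.757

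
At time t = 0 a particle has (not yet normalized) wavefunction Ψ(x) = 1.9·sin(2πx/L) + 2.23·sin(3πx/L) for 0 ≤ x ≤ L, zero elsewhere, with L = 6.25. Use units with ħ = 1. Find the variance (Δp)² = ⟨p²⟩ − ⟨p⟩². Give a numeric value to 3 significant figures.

1.74

Compute ⟨p⟩ and ⟨p²⟩ separately; (Δp)² = ⟨p²⟩ − ⟨p⟩².
d²/dx² sin(jπx/L) = −(jπ/L)²·sin(jπx/L); on 0 ≤ x ≤ L, ∫sin²(jπx/L) dx = L/2 and ∫sin(jπx/L)·sin(lπx/L) dx = 0 for j ≠ l, so only diagonal terms survive in ∫|Ψ|² and ∫Ψ·Ψ″; ∫Ψ·Ψ′ dx = [Ψ²/2] between the walls = 0.
Normalization: ∫|Ψ|² dx = 26.822.
⟨p⟩ = 0.0000 and ⟨p²⟩ = 1.7426.
(Δp)² = 1.7426 − (0.0000)² = 1.7426.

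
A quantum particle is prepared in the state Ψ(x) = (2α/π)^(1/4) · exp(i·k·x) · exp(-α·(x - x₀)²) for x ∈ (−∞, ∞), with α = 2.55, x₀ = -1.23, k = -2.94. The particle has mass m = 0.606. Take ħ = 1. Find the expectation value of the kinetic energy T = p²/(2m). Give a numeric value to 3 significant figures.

9.24

T = −(ħ²/2m) d²/dx², so ⟨T⟩ = −(ħ²/2m) ∫ Ψ*·Ψ'' dx; with m = 0.606.
Gaussian moments (u = x − x₀): ∫u^(2j)·e^(−2αu²) du = (2j−1)!!/(4α)^j · √(π/(2α)), odd powers integrate to 0; here √(π/(2α)) = 0.78486. Derivatives: Ψ′ = (ik − 2αu)·Ψ, Ψ″ = ((ik − 2αu)² − 2α)·Ψ; the odd-in-u pieces drop out.
⟨T⟩ = 9.2356.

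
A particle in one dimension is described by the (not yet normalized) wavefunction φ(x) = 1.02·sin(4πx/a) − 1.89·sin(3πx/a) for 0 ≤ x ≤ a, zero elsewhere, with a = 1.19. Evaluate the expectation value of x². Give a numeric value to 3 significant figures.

0.700

⟨x²⟩ = ∫ x²·|φ|² dx / ∫|φ|² dx (integrals over the domain).
On 0 ≤ x ≤ a (j ≠ l): ∫sin²(jπx/a) dx = a/2, ∫sin(jπx/a)·sin(lπx/a) dx = 0; diagonal moments ∫x·sin²(jπx/a) dx = a²/4, ∫x²·sin²(jπx/a) dx = a³·(1/6 − 1/(4j²π²)); cross terms ∫x·sin(jπx/a)·sin(lπx/a) dx = 0 for j + l even and −4jla²/(π²(j² − l²)²) for j + l odd, ∫x²·sin(jπx/a)·sin(lπx/a) dx = (−1)^(j+l)·4jla³/(π²(j² − l²)²); higher powers the same way via product-to-sum and parts.
State is unnormalized: ∫|φ|² dx = 2.7444, and ∫φ*·x²·φ dx = 1.9206, so ⟨x²⟩ = 1.9206 / 2.7444.
⟨x²⟩ = 0.69983.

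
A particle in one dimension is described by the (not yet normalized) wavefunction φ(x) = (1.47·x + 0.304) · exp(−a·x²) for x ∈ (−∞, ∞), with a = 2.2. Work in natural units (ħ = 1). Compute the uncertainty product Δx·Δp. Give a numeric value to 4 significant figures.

1.009

Δx = √(⟨x²⟩−⟨x⟩²), Δp = √(⟨p²⟩−⟨p⟩²).
Expand each integrand as polynomial × e^(−2ax²) and use ∫x^(2j)·e^(−2ax²) dx = (2j−1)!!/(4a)^j · √(π/(2a)), odd powers → 0; here √(π/(2a)) = 0.84498. Differentiate with the product rule, d/dx e^(−ax²) = −2ax·e^(−ax²).
Normalization: ∫|φ|² dx = 0.28558.
⟨x⟩ = 0.30051, ⟨x²⟩ = 0.27876 ⇒ Δx = 0.43412.
⟨p⟩ = 0.0000, ⟨p²⟩ = 5.3969 ⇒ Δp = 2.3231.
Δx·Δp = 1.0085.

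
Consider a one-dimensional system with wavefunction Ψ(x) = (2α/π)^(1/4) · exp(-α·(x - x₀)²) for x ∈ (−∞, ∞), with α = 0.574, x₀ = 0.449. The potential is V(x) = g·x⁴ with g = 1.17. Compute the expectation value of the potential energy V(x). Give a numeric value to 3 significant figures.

1.33

⟨V⟩ = ∫ V(x)·|Ψ|² dx.
Gaussian moments (u = x − x₀): ∫u^(2j)·e^(−2αu²) du = (2j−1)!!/(4α)^j · √(π/(2α)), odd powers integrate to 0; here √(π/(2α)) = 1.6543.
⟨V⟩ = 1.3298.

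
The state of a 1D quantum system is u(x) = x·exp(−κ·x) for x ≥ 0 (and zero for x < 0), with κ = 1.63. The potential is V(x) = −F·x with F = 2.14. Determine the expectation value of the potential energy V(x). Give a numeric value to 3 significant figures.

-1.97

⟨V⟩ = ∫ V(x)·|u|² dx / ∫|u|² dx.
Every integrand reduces to terms xʲ·e^(−2κx) on [0, ∞); use ∫₀^∞ xʲ·e^(−2κx) dx = j!/(2κ)^(j+1).
State is unnormalized: ∫|u|² dx = 0.057727, and ∫u*·V(x)·u dx = -0.11368, so ⟨V⟩ = -0.11368 / 0.057727.
⟨V⟩ = -1.9693.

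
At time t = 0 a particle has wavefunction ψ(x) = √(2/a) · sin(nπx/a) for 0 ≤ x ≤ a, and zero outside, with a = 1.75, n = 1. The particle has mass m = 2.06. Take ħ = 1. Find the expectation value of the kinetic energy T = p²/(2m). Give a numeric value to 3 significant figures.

T = −(ħ²/2m) d²/dx², so ⟨T⟩ = −(ħ²/2m) ∫ ψ*·ψ'' dx; with m = 2.06.
d/dx sin(nπx/a) = (nπ/a)·cos(nπx/a) and d²/dx² sin(nπx/a) = −(nπ/a)²·sin(nπx/a); on 0 ≤ x ≤ a, ∫sin²(nπx/a) dx = a/2 and ∫sin(nπx/a)·cos(nπx/a) dx = 0.
⟨T⟩ = 0.78222.

0.782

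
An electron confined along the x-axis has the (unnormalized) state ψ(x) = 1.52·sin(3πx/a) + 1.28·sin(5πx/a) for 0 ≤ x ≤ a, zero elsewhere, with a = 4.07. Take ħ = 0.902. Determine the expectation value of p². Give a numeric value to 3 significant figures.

p² ψ = −ħ² d²ψ/dx²; ⟨p²⟩ = −ħ² ∫ ψ*·ψ'' dx / ∫|ψ|² dx.
d²/dx² sin(jπx/a) = −(jπ/a)²·sin(jπx/a); on 0 ≤ x ≤ a, ∫sin²(jπx/a) dx = a/2 and ∫sin(jπx/a)·sin(lπx/a) dx = 0 for j ≠ l, so only diagonal terms survive in ∫|ψ|² and ∫ψ·ψ″; ∫ψ·ψ′ dx = [ψ²/2] between the walls = 0.
State is unnormalized: ∫|ψ|² dx = 8.0358, and ∫ψ*·(−ħ² ψ'') dx = 60.919, so ⟨p²⟩ = 60.919 / 8.0358.
⟨p²⟩ = 7.5809.

7.58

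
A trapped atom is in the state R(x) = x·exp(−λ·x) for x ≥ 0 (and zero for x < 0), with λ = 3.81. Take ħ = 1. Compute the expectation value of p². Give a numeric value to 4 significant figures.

p² R = −ħ² d²R/dx²; ⟨p²⟩ = −ħ² ∫ R*·R'' dx / ∫|R|² dx.
Differentiate x·exp(−λ·x) with the product rule; every integrand then reduces to terms xʲ·e^(−2λx) on [0, ∞), with ∫₀^∞ xʲ·e^(−2λx) dx = j!/(2λ)^(j+1).
State is unnormalized: ∫|R|² dx = 0.0045203, and ∫R*·(−ħ² R'') dx = 0.065617, so ⟨p²⟩ = 0.065617 / 0.0045203.
⟨p²⟩ = 14.516.

14.52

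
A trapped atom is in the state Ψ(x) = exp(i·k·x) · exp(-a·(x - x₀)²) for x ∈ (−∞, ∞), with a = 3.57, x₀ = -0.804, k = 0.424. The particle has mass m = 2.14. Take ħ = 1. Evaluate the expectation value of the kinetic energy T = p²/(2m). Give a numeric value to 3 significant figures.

0.876

T = −(ħ²/2m) d²/dx², so ⟨T⟩ = −(ħ²/2m) ∫ Ψ*·Ψ'' dx / ∫|Ψ|² dx; with m = 2.14.
Gaussian moments (u = x − x₀): ∫u^(2j)·e^(−2au²) du = (2j−1)!!/(4a)^j · √(π/(2a)), odd powers integrate to 0; here √(π/(2a)) = 0.66332. Derivatives: Ψ′ = (ik − 2au)·Ψ, Ψ″ = ((ik − 2au)² − 2a)·Ψ; the odd-in-u pieces drop out.
State is unnormalized: ∫|Ψ|² dx = 0.66332, and ∫Ψ*·(−ħ²/2m · Ψ'') dx = 0.58115, so ⟨T⟩ = 0.58115 / 0.66332.
⟨T⟩ = 0.87612.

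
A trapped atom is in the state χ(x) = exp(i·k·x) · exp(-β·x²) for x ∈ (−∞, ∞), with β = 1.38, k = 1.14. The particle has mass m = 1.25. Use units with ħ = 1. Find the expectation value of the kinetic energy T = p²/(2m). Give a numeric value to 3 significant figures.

T = −(ħ²/2m) d²/dx², so ⟨T⟩ = −(ħ²/2m) ∫ χ*·χ'' dx / ∫|χ|² dx; with m = 1.25.
Gaussian moments: ∫x^(2j)·e^(−2βx²) dx = (2j−1)!!/(4β)^j · √(π/(2β)), odd powers integrate to 0; here √(π/(2β)) = 1.0669. Derivatives: χ′ = (ik − 2βx)·χ, χ″ = ((ik − 2βx)² − 2β)·χ; the odd-in-x pieces drop out.
State is unnormalized: ∫|χ|² dx = 1.0669, and ∫χ*·(−ħ²/2m · χ'') dx = 1.1435, so ⟨T⟩ = 1.1435 / 1.0669.
⟨T⟩ = 1.0718.

1.07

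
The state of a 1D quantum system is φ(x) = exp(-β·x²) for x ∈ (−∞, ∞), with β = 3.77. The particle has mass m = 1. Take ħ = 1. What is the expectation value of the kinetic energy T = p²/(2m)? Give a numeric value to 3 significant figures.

1.89

T = −(ħ²/2m) d²/dx², so ⟨T⟩ = −(ħ²/2m) ∫ φ*·φ'' dx / ∫|φ|² dx; with m = 1.
Gaussian moments: ∫x^(2j)·e^(−2βx²) dx = (2j−1)!!/(4β)^j · √(π/(2β)), odd powers integrate to 0; here √(π/(2β)) = 0.64549. Derivatives: d/dx e^(−βx²) = −2βx·e^(−βx²), d²/dx² e^(−βx²) = (4β²x² − 2β)·e^(−βx²).
State is unnormalized: ∫|φ|² dx = 0.64549, and ∫φ*·(−ħ²/2m · φ'') dx = 1.2167, so ⟨T⟩ = 1.2167 / 0.64549.
⟨T⟩ = 1.8850.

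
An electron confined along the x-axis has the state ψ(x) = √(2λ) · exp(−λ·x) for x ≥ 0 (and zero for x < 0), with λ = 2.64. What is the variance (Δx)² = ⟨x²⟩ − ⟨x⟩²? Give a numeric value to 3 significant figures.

0.0359

Compute ⟨x⟩ and ⟨x²⟩ separately, then (Δx)² = ⟨x²⟩ − ⟨x⟩².
Every integrand reduces to terms xʲ·e^(−2λx) on [0, ∞); use ∫₀^∞ xʲ·e^(−2λx) dx = j!/(2λ)^(j+1).
⟨x⟩ = 0.18939 and ⟨x²⟩ = 0.071740.
(Δx)² = 0.071740 − (0.18939)² = 0.035870.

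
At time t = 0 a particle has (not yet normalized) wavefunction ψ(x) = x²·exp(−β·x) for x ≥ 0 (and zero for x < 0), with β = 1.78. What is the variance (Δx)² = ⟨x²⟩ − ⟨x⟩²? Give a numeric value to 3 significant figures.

Compute ⟨x⟩ and ⟨x²⟩ separately, then (Δx)² = ⟨x²⟩ − ⟨x⟩².
Every integrand reduces to terms xʲ·e^(−2βx) on [0, ∞); use ∫₀^∞ xʲ·e^(−2βx) dx = j!/(2β)^(j+1).
Normalization: ∫|ψ|² dx = 0.041972.
⟨x⟩ = 1.4045 and ⟨x²⟩ = 2.3671.
(Δx)² = 2.3671 − (1.4045)² = 0.39452.

0.395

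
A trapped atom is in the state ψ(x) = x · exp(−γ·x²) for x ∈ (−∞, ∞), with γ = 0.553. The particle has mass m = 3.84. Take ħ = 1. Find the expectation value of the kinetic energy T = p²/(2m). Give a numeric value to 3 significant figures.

T = −(ħ²/2m) d²/dx², so ⟨T⟩ = −(ħ²/2m) ∫ ψ*·ψ'' dx / ∫|ψ|² dx; with m = 3.84.
Expand each integrand as polynomial × e^(−2γx²) and use ∫x^(2j)·e^(−2γx²) dx = (2j−1)!!/(4γ)^j · √(π/(2γ)), odd powers → 0; here √(π/(2γ)) = 1.6854. Differentiate with the product rule, d/dx e^(−γx²) = −2γx·e^(−γx²).
State is unnormalized: ∫|ψ|² dx = 0.76193, and ∫ψ*·(−ħ²/2m · ψ'') dx = 0.16459, so ⟨T⟩ = 0.16459 / 0.76193.
⟨T⟩ = 0.21602.

0.216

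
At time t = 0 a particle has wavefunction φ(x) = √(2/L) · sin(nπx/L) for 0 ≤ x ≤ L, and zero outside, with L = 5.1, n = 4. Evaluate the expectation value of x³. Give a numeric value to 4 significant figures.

⟨x³⟩ = ∫ x³·|φ|² dx (integrals over the domain).
With sin²θ = (1 − cos2θ)/2 on 0 ≤ x ≤ L: ∫sin²(nπx/L) dx = L/2, ∫x·sin²(nπx/L) dx = L²/4, ∫x²·sin²(nπx/L) dx = L³·(1/6 − 1/(4n²π²)); higher powers xᵏ the same way, integrating xᵏ·cos(2nπx/L) by parts.
⟨x³⟩ = 32.533.

32.53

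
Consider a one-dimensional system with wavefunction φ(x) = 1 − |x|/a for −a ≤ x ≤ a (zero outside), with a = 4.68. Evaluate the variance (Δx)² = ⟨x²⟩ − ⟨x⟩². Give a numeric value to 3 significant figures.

Compute ⟨x⟩ and ⟨x²⟩ separately, then (Δx)² = ⟨x²⟩ − ⟨x⟩².
φ is even, so ∫ over [−a, a] = 2∫₀ᵃ with φ = 1 − x/a there: ∫₀ᵃ (1 − x/a)² dx = a/3, ∫₀ᵃ x²(1 − x/a)² dx = a³/30, ∫₀ᵃ x⁴(1 − x/a)² dx = a⁵/105.
Normalization: ∫|φ|² dx = 3.1200.
⟨x⟩ = 0.0000 and ⟨x²⟩ = 2.1902.
(Δx)² = 2.1902 − (0.0000)² = 2.1902.

2.19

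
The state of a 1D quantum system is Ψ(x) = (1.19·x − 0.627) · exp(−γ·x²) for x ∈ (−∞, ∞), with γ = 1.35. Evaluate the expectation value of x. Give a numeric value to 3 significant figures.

-0.422

⟨x⟩ = ∫ x·|Ψ|² dx / ∫|Ψ|² dx (integrals over the domain).
Expand each integrand as polynomial × e^(−2γx²) and use ∫x^(2j)·e^(−2γx²) dx = (2j−1)!!/(4γ)^j · √(π/(2γ)), odd powers → 0; here √(π/(2γ)) = 1.0787.
State is unnormalized: ∫|Ψ|² dx = 0.70693, and ∫Ψ*·x·Ψ dx = -0.29809, so ⟨x⟩ = -0.29809 / 0.70693.
⟨x⟩ = -0.42166.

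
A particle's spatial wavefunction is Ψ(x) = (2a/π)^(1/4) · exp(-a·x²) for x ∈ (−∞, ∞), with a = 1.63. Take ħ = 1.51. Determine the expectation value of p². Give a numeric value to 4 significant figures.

3.717

p² Ψ = −ħ² d²Ψ/dx²; ⟨p²⟩ = −ħ² ∫ Ψ*·Ψ'' dx.
Gaussian moments: ∫x^(2j)·e^(−2ax²) dx = (2j−1)!!/(4a)^j · √(π/(2a)), odd powers integrate to 0; here √(π/(2a)) = 0.98167. Derivatives: d/dx e^(−ax²) = −2ax·e^(−ax²), d²/dx² e^(−ax²) = (4a²x² − 2a)·e^(−ax²).
⟨p²⟩ = 3.7166.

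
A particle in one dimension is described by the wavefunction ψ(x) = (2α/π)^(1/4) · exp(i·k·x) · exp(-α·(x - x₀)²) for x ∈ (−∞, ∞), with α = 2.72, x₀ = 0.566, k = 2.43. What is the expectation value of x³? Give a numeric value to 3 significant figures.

0.337

⟨x³⟩ = ∫ x³·|ψ|² dx (integrals over the domain).
Gaussian moments (u = x − x₀): ∫u^(2j)·e^(−2αu²) du = (2j−1)!!/(4α)^j · √(π/(2α)), odd powers integrate to 0; here √(π/(2α)) = 0.75993.
⟨x³⟩ = 0.33739.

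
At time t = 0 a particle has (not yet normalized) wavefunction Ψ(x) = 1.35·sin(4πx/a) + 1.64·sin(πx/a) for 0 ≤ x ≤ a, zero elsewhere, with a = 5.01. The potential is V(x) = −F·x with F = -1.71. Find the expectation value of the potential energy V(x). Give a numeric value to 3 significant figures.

⟨V⟩ = ∫ V(x)·|Ψ|² dx / ∫|Ψ|² dx.
On 0 ≤ x ≤ a (j ≠ l): ∫sin²(jπx/a) dx = a/2, ∫sin(jπx/a)·sin(lπx/a) dx = 0; diagonal moments ∫x·sin²(jπx/a) dx = a²/4, ∫x²·sin²(jπx/a) dx = a³·(1/6 − 1/(4j²π²)); cross terms ∫x·sin(jπx/a)·sin(lπx/a) dx = 0 for j + l even and −4jla²/(π²(j² − l²)²) for j + l odd, ∫x²·sin(jπx/a)·sin(lπx/a) dx = (−1)^(j+l)·4jla³/(π²(j² − l²)²); higher powers the same way via product-to-sum and parts.
State is unnormalized: ∫|Ψ|² dx = 11.303, and ∫Ψ*·V(x)·Ψ dx = 47.047, so ⟨V⟩ = 47.047 / 11.303.
⟨V⟩ = 4.1624.

4.16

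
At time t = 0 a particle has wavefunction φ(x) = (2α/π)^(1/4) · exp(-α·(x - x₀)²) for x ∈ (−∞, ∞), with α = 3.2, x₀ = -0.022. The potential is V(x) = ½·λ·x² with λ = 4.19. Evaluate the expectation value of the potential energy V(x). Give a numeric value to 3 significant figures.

0.165

⟨V⟩ = ∫ V(x)·|φ|² dx.
Gaussian moments (u = x − x₀): ∫u^(2j)·e^(−2αu²) du = (2j−1)!!/(4α)^j · √(π/(2α)), odd powers integrate to 0; here √(π/(2α)) = 0.70062.
⟨V⟩ = 0.16469.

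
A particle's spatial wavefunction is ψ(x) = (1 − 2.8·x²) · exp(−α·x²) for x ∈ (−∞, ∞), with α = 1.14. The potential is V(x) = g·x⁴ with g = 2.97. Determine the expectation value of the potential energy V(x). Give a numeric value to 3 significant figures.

⟨V⟩ = ∫ V(x)·|ψ|² dx / ∫|ψ|² dx.
Expand each integrand as polynomial × e^(−2αx²) and use ∫x^(2j)·e^(−2αx²) dx = (2j−1)!!/(4α)^j · √(π/(2α)), odd powers → 0; here √(π/(2α)) = 1.1738.
State is unnormalized: ∫|ψ|² dx = 1.0600, and ∫ψ*·V(x)·ψ dx = 4.0521, so ⟨V⟩ = 4.0521 / 1.0600.
⟨V⟩ = 3.8226.

3.82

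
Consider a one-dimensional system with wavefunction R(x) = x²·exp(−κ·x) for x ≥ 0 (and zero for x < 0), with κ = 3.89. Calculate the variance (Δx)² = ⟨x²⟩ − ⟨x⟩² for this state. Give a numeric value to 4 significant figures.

Compute ⟨x⟩ and ⟨x²⟩ separately, then (Δx)² = ⟨x²⟩ − ⟨x⟩².
Every integrand reduces to terms xʲ·e^(−2κx) on [0, ∞); use ∫₀^∞ xʲ·e^(−2κx) dx = j!/(2κ)^(j+1).
Normalization: ∫|R|² dx = 0.00084200.
⟨x⟩ = 0.64267 and ⟨x²⟩ = 0.49564.
(Δx)² = 0.49564 − (0.64267)² = 0.082606.

0.08261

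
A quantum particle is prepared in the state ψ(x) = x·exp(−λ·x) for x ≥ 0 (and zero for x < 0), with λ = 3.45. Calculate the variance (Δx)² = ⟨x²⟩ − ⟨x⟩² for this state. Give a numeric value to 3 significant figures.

0.0630

Compute ⟨x⟩ and ⟨x²⟩ separately, then (Δx)² = ⟨x²⟩ − ⟨x⟩².
Every integrand reduces to terms xʲ·e^(−2λx) on [0, ∞); use ∫₀^∞ xʲ·e^(−2λx) dx = j!/(2λ)^(j+1).
Normalization: ∫|ψ|² dx = 0.0060881.
⟨x⟩ = 0.43478 and ⟨x²⟩ = 0.25205.
(Δx)² = 0.25205 − (0.43478)² = 0.063012.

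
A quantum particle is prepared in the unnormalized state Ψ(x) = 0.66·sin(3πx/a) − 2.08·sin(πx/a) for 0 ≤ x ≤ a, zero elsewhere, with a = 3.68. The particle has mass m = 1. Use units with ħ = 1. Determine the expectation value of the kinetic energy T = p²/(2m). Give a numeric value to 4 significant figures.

T = −(ħ²/2m) d²/dx², so ⟨T⟩ = −(ħ²/2m) ∫ Ψ*·Ψ'' dx / ∫|Ψ|² dx; with m = 1.
d²/dx² sin(jπx/a) = −(jπ/a)²·sin(jπx/a); on 0 ≤ x ≤ a, ∫sin²(jπx/a) dx = a/2 and ∫sin(jπx/a)·sin(lπx/a) dx = 0 for j ≠ l, so only diagonal terms survive in ∫|Ψ|² and ∫Ψ·Ψ″; ∫Ψ·Ψ′ dx = [Ψ²/2] between the walls = 0.
State is unnormalized: ∫|Ψ|² dx = 8.7621, and ∫Ψ*·(−ħ²/2m · Ψ'') dx = 5.5294, so ⟨T⟩ = 5.5294 / 8.7621.
⟨T⟩ = 0.63106.

0.6311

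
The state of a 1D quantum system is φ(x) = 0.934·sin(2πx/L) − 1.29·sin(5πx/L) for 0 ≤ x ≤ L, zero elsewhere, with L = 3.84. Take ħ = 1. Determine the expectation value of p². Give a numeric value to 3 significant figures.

p² φ = −ħ² d²φ/dx²; ⟨p²⟩ = −ħ² ∫ φ*·φ'' dx / ∫|φ|² dx.
d²/dx² sin(jπx/L) = −(jπ/L)²·sin(jπx/L); on 0 ≤ x ≤ L, ∫sin²(jπx/L) dx = L/2 and ∫sin(jπx/L)·sin(lπx/L) dx = 0 for j ≠ l, so only diagonal terms survive in ∫|φ|² and ∫φ·φ″; ∫φ·φ′ dx = [φ²/2] between the walls = 0.
State is unnormalized: ∫|φ|² dx = 4.8700, and ∫φ*·(−ħ² φ'') dx = 57.948, so ⟨p²⟩ = 57.948 / 4.8700.
⟨p²⟩ = 11.899.

11.9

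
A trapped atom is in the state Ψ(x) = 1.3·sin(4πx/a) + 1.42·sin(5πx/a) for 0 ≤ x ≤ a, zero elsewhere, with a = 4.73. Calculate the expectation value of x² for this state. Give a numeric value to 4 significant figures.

2.940

⟨x²⟩ = ∫ x²·|Ψ|² dx / ∫|Ψ|² dx (integrals over the domain).
On 0 ≤ x ≤ a (j ≠ l): ∫sin²(jπx/a) dx = a/2, ∫sin(jπx/a)·sin(lπx/a) dx = 0; diagonal moments ∫x·sin²(jπx/a) dx = a²/4, ∫x²·sin²(jπx/a) dx = a³·(1/6 − 1/(4j²π²)); cross terms ∫x·sin(jπx/a)·sin(lπx/a) dx = 0 for j + l even and −4jla²/(π²(j² − l²)²) for j + l odd, ∫x²·sin(jπx/a)·sin(lπx/a) dx = (−1)^(j+l)·4jla³/(π²(j² − l²)²); higher powers the same way via product-to-sum and parts.
State is unnormalized: ∫|Ψ|² dx = 8.7656, and ∫Ψ*·x²·Ψ dx = 25.774, so ⟨x²⟩ = 25.774 / 8.7656.
⟨x²⟩ = 2.9403.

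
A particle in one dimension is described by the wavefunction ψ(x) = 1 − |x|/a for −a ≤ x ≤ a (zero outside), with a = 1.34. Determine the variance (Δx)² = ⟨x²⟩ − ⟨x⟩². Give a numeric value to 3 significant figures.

0.180

Compute ⟨x⟩ and ⟨x²⟩ separately, then (Δx)² = ⟨x²⟩ − ⟨x⟩².
ψ is even, so ∫ over [−a, a] = 2∫₀ᵃ with ψ = 1 − x/a there: ∫₀ᵃ (1 − x/a)² dx = a/3, ∫₀ᵃ x²(1 − x/a)² dx = a³/30, ∫₀ᵃ x⁴(1 − x/a)² dx = a⁵/105.
Normalization: ∫|ψ|² dx = 0.89333.
⟨x⟩ = 0.0000 and ⟨x²⟩ = 0.17956.
(Δx)² = 0.17956 − (0.0000)² = 0.17956.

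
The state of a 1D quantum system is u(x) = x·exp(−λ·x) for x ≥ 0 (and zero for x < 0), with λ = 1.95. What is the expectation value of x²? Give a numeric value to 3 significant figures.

⟨x²⟩ = ∫ x²·|u|² dx / ∫|u|² dx (integrals over the domain).
Every integrand reduces to terms xʲ·e^(−2λx) on [0, ∞); use ∫₀^∞ xʲ·e^(−2λx) dx = j!/(2λ)^(j+1).
State is unnormalized: ∫|u|² dx = 0.033716, and ∫u*·x²·u dx = 0.026600, so ⟨x²⟩ = 0.026600 / 0.033716.
⟨x²⟩ = 0.78895.

0.789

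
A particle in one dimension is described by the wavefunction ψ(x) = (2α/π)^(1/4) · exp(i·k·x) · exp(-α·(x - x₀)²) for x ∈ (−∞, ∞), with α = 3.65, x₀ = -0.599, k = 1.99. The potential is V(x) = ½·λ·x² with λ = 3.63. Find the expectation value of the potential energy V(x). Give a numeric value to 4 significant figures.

0.7755

⟨V⟩ = ∫ V(x)·|ψ|² dx.
Gaussian moments (u = x − x₀): ∫u^(2j)·e^(−2αu²) du = (2j−1)!!/(4α)^j · √(π/(2α)), odd powers integrate to 0; here √(π/(2α)) = 0.65601.
⟨V⟩ = 0.77554.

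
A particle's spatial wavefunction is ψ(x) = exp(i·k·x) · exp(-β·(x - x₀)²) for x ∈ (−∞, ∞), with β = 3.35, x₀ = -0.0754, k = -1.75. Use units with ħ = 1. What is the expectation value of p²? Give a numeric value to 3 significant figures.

p² ψ = −ħ² d²ψ/dx²; ⟨p²⟩ = −ħ² ∫ ψ*·ψ'' dx / ∫|ψ|² dx.
Gaussian moments (u = x − x₀): ∫u^(2j)·e^(−2βu²) du = (2j−1)!!/(4β)^j · √(π/(2β)), odd powers integrate to 0; here √(π/(2β)) = 0.68476. Derivatives: ψ′ = (ik − 2βu)·ψ, ψ″ = ((ik − 2βu)² − 2β)·ψ; the odd-in-u pieces drop out.
State is unnormalized: ∫|ψ|² dx = 0.68476, and ∫ψ*·(−ħ² ψ'') dx = 4.3910, so ⟨p²⟩ = 4.3910 / 0.68476.
⟨p²⟩ = 6.4125.

6.41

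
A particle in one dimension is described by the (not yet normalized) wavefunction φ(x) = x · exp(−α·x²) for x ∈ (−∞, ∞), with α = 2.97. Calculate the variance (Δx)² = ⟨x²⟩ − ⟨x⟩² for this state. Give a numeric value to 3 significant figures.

0.253

Compute ⟨x⟩ and ⟨x²⟩ separately, then (Δx)² = ⟨x²⟩ − ⟨x⟩².
Expand each integrand as polynomial × e^(−2αx²) and use ∫x^(2j)·e^(−2αx²) dx = (2j−1)!!/(4α)^j · √(π/(2α)), odd powers → 0; here √(π/(2α)) = 0.72725.
Normalization: ∫|φ|² dx = 0.061216.
⟨x⟩ = 0.0000 and ⟨x²⟩ = 0.25253.
(Δx)² = 0.25253 − (0.0000)² = 0.25253.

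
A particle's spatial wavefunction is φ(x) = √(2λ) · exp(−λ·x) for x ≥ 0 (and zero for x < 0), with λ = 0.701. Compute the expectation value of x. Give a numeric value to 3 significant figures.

⟨x⟩ = ∫ x·|φ|² dx (integrals over the domain).
Every integrand reduces to terms xʲ·e^(−2λx) on [0, ∞); use ∫₀^∞ xʲ·e^(−2λx) dx = j!/(2λ)^(j+1).
⟨x⟩ = 0.71327.

0.713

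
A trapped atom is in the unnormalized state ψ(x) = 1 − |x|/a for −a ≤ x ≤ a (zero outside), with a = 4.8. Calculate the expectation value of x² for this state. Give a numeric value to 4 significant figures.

2.304

⟨x²⟩ = ∫ x²·|ψ|² dx / ∫|ψ|² dx (integrals over the domain).
ψ is even, so ∫ over [−a, a] = 2∫₀ᵃ with ψ = 1 − x/a there: ∫₀ᵃ (1 − x/a)² dx = a/3, ∫₀ᵃ x²(1 − x/a)² dx = a³/30, ∫₀ᵃ x⁴(1 − x/a)² dx = a⁵/105.
State is unnormalized: ∫|ψ|² dx = 3.2000, and ∫ψ*·x²·ψ dx = 7.3728, so ⟨x²⟩ = 7.3728 / 3.2000.
⟨x²⟩ = 2.3040.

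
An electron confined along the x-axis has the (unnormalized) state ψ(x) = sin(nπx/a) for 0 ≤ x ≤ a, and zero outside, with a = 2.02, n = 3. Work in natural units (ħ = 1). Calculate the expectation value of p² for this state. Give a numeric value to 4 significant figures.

21.77

p² ψ = −ħ² d²ψ/dx²; ⟨p²⟩ = −ħ² ∫ ψ*·ψ'' dx / ∫|ψ|² dx.
d/dx sin(nπx/a) = (nπ/a)·cos(nπx/a) and d²/dx² sin(nπx/a) = −(nπ/a)²·sin(nπx/a); on 0 ≤ x ≤ a, ∫sin²(nπx/a) dx = a/2 and ∫sin(nπx/a)·cos(nπx/a) dx = 0.
State is unnormalized: ∫|ψ|² dx = 1.0100, and ∫ψ*·(−ħ² ψ'') dx = 21.987, so ⟨p²⟩ = 21.987 / 1.0100.
⟨p²⟩ = 21.769.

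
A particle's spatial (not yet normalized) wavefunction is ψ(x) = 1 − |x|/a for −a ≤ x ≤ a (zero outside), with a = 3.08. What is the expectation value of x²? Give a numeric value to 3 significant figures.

⟨x²⟩ = ∫ x²·|ψ|² dx / ∫|ψ|² dx (integrals over the domain).
ψ is even, so ∫ over [−a, a] = 2∫₀ᵃ with ψ = 1 − x/a there: ∫₀ᵃ (1 − x/a)² dx = a/3, ∫₀ᵃ x²(1 − x/a)² dx = a³/30, ∫₀ᵃ x⁴(1 − x/a)² dx = a⁵/105.
State is unnormalized: ∫|ψ|² dx = 2.0533, and ∫ψ*·x²·ψ dx = 1.9479, so ⟨x²⟩ = 1.9479 / 2.0533.
⟨x²⟩ = 0.94864.

0.949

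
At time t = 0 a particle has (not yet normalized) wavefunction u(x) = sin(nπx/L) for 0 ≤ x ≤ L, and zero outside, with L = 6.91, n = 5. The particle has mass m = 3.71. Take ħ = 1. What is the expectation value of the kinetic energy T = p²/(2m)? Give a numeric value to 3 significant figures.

0.696

T = −(ħ²/2m) d²/dx², so ⟨T⟩ = −(ħ²/2m) ∫ u*·u'' dx / ∫|u|² dx; with m = 3.71.
d/dx sin(nπx/L) = (nπ/L)·cos(nπx/L) and d²/dx² sin(nπx/L) = −(nπ/L)²·sin(nπx/L); on 0 ≤ x ≤ L, ∫sin²(nπx/L) dx = L/2 and ∫sin(nπx/L)·cos(nπx/L) dx = 0.
State is unnormalized: ∫|u|² dx = 3.4550, and ∫u*·(−ħ²/2m · u'') dx = 2.4062, so ⟨T⟩ = 2.4062 / 3.4550.
⟨T⟩ = 0.69643.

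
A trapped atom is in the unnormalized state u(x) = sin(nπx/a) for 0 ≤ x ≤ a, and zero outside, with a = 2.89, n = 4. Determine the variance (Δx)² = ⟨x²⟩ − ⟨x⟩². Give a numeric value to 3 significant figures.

Compute ⟨x⟩ and ⟨x²⟩ separately, then (Δx)² = ⟨x²⟩ − ⟨x⟩².
With sin²θ = (1 − cos2θ)/2 on 0 ≤ x ≤ a: ∫sin²(nπx/a) dx = a/2, ∫x·sin²(nπx/a) dx = a²/4, ∫x²·sin²(nπx/a) dx = a³·(1/6 − 1/(4n²π²)); higher powers xᵏ the same way, integrating xᵏ·cos(2nπx/a) by parts.
Normalization: ∫|u|² dx = 1.4450.
⟨x⟩ = 1.4450 and ⟨x²⟩ = 2.7576.
(Δx)² = 2.7576 − (1.4450)² = 0.66956.

0.670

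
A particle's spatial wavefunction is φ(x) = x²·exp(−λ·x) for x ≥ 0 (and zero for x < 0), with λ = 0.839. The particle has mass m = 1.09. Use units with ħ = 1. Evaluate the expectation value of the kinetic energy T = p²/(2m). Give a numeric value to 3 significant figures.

0.108

T = −(ħ²/2m) d²/dx², so ⟨T⟩ = −(ħ²/2m) ∫ φ*·φ'' dx / ∫|φ|² dx; with m = 1.09.
Differentiate x²·exp(−λ·x) with the product rule; every integrand then reduces to terms xʲ·e^(−2λx) on [0, ∞), with ∫₀^∞ xʲ·e^(−2λx) dx = j!/(2λ)^(j+1).
State is unnormalized: ∫|φ|² dx = 1.8041, and ∫φ*·(−ħ²/2m · φ'') dx = 0.19418, so ⟨T⟩ = 0.19418 / 1.8041.
⟨T⟩ = 0.10763.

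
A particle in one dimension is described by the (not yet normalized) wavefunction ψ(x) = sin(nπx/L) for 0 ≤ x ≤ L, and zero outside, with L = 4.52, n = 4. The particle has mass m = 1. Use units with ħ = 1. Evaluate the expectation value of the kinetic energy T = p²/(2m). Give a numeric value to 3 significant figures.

T = −(ħ²/2m) d²/dx², so ⟨T⟩ = −(ħ²/2m) ∫ ψ*·ψ'' dx / ∫|ψ|² dx; with m = 1.
d/dx sin(nπx/L) = (nπ/L)·cos(nπx/L) and d²/dx² sin(nπx/L) = −(nπ/L)²·sin(nπx/L); on 0 ≤ x ≤ L, ∫sin²(nπx/L) dx = L/2 and ∫sin(nπx/L)·cos(nπx/L) dx = 0.
State is unnormalized: ∫|ψ|² dx = 2.2600, and ∫ψ*·(−ħ²/2m · ψ'') dx = 8.7342, so ⟨T⟩ = 8.7342 / 2.2600.
⟨T⟩ = 3.8647.

3.86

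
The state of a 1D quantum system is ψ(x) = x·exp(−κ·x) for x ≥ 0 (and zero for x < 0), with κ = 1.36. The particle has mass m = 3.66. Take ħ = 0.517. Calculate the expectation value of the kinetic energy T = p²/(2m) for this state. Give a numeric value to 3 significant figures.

T = −(ħ²/2m) d²/dx², so ⟨T⟩ = −(ħ²/2m) ∫ ψ*·ψ'' dx / ∫|ψ|² dx; with m = 3.66.
Differentiate x·exp(−κ·x) with the product rule; every integrand then reduces to terms xʲ·e^(−2κx) on [0, ∞), with ∫₀^∞ xʲ·e^(−2κx) dx = j!/(2κ)^(j+1).
State is unnormalized: ∫|ψ|² dx = 0.099386, and ∫ψ*·(−ħ²/2m · ψ'') dx = 0.0067123, so ⟨T⟩ = 0.0067123 / 0.099386.
⟨T⟩ = 0.067538.

0.0675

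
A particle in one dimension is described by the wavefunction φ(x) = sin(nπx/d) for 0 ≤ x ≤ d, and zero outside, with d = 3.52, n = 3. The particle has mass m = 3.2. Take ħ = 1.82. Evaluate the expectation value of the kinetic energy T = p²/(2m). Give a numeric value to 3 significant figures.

T = −(ħ²/2m) d²/dx², so ⟨T⟩ = −(ħ²/2m) ∫ φ*·φ'' dx / ∫|φ|² dx; with m = 3.2.
d/dx sin(nπx/d) = (nπ/d)·cos(nπx/d) and d²/dx² sin(nπx/d) = −(nπ/d)²·sin(nπx/d); on 0 ≤ x ≤ d, ∫sin²(nπx/d) dx = d/2 and ∫sin(nπx/d)·cos(nπx/d) dx = 0.
State is unnormalized: ∫|φ|² dx = 1.7600, and ∫φ*·(−ħ²/2m · φ'') dx = 6.5303, so ⟨T⟩ = 6.5303 / 1.7600.
⟨T⟩ = 3.7104.

3.71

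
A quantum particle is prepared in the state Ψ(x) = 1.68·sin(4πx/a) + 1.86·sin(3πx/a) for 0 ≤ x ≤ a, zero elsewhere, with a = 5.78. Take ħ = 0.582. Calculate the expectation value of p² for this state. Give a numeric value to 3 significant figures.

1.22

p² Ψ = −ħ² d²Ψ/dx²; ⟨p²⟩ = −ħ² ∫ Ψ*·Ψ'' dx / ∫|Ψ|² dx.
d²/dx² sin(jπx/a) = −(jπ/a)²·sin(jπx/a); on 0 ≤ x ≤ a, ∫sin²(jπx/a) dx = a/2 and ∫sin(jπx/a)·sin(lπx/a) dx = 0 for j ≠ l, so only diagonal terms survive in ∫|Ψ|² and ∫Ψ·Ψ″; ∫Ψ·Ψ′ dx = [Ψ²/2] between the walls = 0.
State is unnormalized: ∫|Ψ|² dx = 18.155, and ∫Ψ*·(−ħ² Ψ'') dx = 22.064, so ⟨p²⟩ = 22.064 / 18.155.
⟨p²⟩ = 1.2153.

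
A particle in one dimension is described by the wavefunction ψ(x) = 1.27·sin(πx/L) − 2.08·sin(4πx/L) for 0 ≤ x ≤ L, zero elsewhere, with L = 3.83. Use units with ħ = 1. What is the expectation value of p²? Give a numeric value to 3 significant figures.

8.02

p² ψ = −ħ² d²ψ/dx²; ⟨p²⟩ = −ħ² ∫ ψ*·ψ'' dx / ∫|ψ|² dx.
d²/dx² sin(jπx/L) = −(jπ/L)²·sin(jπx/L); on 0 ≤ x ≤ L, ∫sin²(jπx/L) dx = L/2 and ∫sin(jπx/L)·sin(lπx/L) dx = 0 for j ≠ l, so only diagonal terms survive in ∫|ψ|² and ∫ψ·ψ″; ∫ψ·ψ′ dx = [ψ²/2] between the walls = 0.
State is unnormalized: ∫|ψ|² dx = 11.374, and ∫ψ*·(−ħ² ψ'') dx = 91.268, so ⟨p²⟩ = 91.268 / 11.374.
⟨p²⟩ = 8.0245.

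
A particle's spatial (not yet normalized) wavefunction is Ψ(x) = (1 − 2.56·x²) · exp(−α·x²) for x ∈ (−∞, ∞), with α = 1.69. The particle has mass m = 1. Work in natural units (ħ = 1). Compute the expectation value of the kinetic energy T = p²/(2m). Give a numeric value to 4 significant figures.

3.468

T = −(ħ²/2m) d²/dx², so ⟨T⟩ = −(ħ²/2m) ∫ Ψ*·Ψ'' dx / ∫|Ψ|² dx; with m = 1.
Expand each integrand as polynomial × e^(−2αx²) and use ∫x^(2j)·e^(−2αx²) dx = (2j−1)!!/(4α)^j · √(π/(2α)), odd powers → 0; here √(π/(2α)) = 0.96409. Differentiate with the product rule, d/dx e^(−αx²) = −2αx·e^(−αx²).
State is unnormalized: ∫|Ψ|² dx = 0.64868, and ∫Ψ*·(−ħ²/2m · Ψ'') dx = 2.2495, so ⟨T⟩ = 2.2495 / 0.64868.
⟨T⟩ = 3.4678.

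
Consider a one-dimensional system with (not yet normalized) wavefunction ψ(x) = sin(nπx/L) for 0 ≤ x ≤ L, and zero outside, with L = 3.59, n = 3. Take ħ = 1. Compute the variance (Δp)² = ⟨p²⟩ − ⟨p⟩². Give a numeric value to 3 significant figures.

Compute ⟨p⟩ and ⟨p²⟩ separately; (Δp)² = ⟨p²⟩ − ⟨p⟩².
d/dx sin(nπx/L) = (nπ/L)·cos(nπx/L) and d²/dx² sin(nπx/L) = −(nπ/L)²·sin(nπx/L); on 0 ≤ x ≤ L, ∫sin²(nπx/L) dx = L/2 and ∫sin(nπx/L)·cos(nπx/L) dx = 0.
Normalization: ∫|ψ|² dx = 1.7950.
⟨p⟩ = 0.0000 and ⟨p²⟩ = 6.8921.
(Δp)² = 6.8921 − (0.0000)² = 6.8921.

6.89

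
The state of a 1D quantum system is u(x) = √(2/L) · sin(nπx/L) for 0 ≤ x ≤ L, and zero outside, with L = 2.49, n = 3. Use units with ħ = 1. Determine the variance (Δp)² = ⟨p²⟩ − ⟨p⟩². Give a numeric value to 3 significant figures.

14.3

Compute ⟨p⟩ and ⟨p²⟩ separately; (Δp)² = ⟨p²⟩ − ⟨p⟩².
d/dx sin(nπx/L) = (nπ/L)·cos(nπx/L) and d²/dx² sin(nπx/L) = −(nπ/L)²·sin(nπx/L); on 0 ≤ x ≤ L, ∫sin²(nπx/L) dx = L/2 and ∫sin(nπx/L)·cos(nπx/L) dx = 0.
⟨p⟩ = 0.0000 and ⟨p²⟩ = 14.327.
(Δp)² = 14.327 − (0.0000)² = 14.327.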